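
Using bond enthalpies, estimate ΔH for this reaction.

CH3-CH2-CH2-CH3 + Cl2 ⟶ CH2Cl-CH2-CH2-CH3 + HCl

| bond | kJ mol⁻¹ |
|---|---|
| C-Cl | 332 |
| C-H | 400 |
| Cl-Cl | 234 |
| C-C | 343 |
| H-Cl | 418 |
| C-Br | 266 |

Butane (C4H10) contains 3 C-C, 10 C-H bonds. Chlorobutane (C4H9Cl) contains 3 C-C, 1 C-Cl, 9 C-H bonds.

ΔH ≈ −116 kJ

Bonds broken (reactants):
  C-C: 3 × 343 = 1029
  C-H: 10 × 400 = 4000
  Cl-Cl: 1 × 234 = 234
  Σ(broken) = 5263 kJ
Bonds formed (products):
  C-C: 3 × 343 = 1029
  C-Cl: 1 × 332 = 332
  C-H: 9 × 400 = 3600
  H-Cl: 1 × 418 = 418
  Σ(formed) = 5379 kJ
ΔH = Σ(broken) − Σ(formed) = 5263 − 5379 = −116 kJ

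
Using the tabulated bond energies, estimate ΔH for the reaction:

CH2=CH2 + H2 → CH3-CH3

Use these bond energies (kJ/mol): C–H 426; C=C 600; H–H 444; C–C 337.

Bonds broken (reactants):
  C–H: 4 × 426 = 1704
  C=C: 1 × 600 = 600
  H–H: 1 × 444 = 444
  Σ(broken) = 2748 kJ
Bonds formed (products):
  C–C: 1 × 337 = 337
  C–H: 6 × 426 = 2556
  Σ(formed) = 2893 kJ
ΔH = Σ(broken) − Σ(formed) = 2748 − 2893 = −145 kJ

ΔH ≈ −145 kJ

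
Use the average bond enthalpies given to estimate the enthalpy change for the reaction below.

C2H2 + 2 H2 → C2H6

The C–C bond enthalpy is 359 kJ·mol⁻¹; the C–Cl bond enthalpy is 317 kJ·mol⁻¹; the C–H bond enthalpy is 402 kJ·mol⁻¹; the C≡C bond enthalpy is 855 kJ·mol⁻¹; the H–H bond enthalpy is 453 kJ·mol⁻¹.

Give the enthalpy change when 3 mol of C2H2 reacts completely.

Bonds broken (reactants):
  C≡C: 1 × 855 = 855
  C–H: 2 × 402 = 804
  H–H: 2 × 453 = 906
  Σ(broken) = 2565 kJ
Bonds formed (products):
  C–C: 1 × 359 = 359
  C–H: 6 × 402 = 2412
  Σ(formed) = 2771 kJ
ΔH = Σ(broken) − Σ(formed) = 2565 − 2771 = −206 kJ
For 3× the reaction as written: 3 × (−206) = −618 kJ

ΔH = −618 kJ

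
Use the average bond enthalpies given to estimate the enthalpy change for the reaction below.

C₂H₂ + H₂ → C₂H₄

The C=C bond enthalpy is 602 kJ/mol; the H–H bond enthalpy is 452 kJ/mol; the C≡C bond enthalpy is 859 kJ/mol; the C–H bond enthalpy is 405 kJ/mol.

ΔH ≈ −101 kJ

Bonds broken (reactants):
  C≡C: 1 × 859 = 859
  C–H: 2 × 405 = 810
  H–H: 1 × 452 = 452
  Σ(broken) = 2121 kJ
Bonds formed (products):
  C–H: 4 × 405 = 1620
  C=C: 1 × 602 = 602
  Σ(formed) = 2222 kJ
ΔH = Σ(broken) − Σ(formed) = 2121 − 2222 = −101 kJ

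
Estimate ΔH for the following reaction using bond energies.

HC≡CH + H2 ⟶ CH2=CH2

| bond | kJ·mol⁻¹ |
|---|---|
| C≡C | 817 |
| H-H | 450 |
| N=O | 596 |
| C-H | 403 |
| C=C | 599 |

ΔH ≈ −138 kJ

Bonds broken (reactants):
  C≡C: 1 × 817 = 817
  C-H: 2 × 403 = 806
  H-H: 1 × 450 = 450
  Σ(broken) = 2073 kJ
Bonds formed (products):
  C-H: 4 × 403 = 1612
  C=C: 1 × 599 = 599
  Σ(formed) = 2211 kJ
ΔH = Σ(broken) − Σ(formed) = 2073 − 2211 = −138 kJ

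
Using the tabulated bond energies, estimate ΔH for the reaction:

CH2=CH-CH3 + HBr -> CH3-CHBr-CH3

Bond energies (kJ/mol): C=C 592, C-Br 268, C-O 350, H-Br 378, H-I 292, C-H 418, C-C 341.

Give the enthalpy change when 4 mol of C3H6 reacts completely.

ΔH = −228 kJ

Bonds broken (reactants):
  C-C: 1 × 341 = 341
  C-H: 6 × 418 = 2508
  C=C: 1 × 592 = 592
  H-Br: 1 × 378 = 378
  Σ(broken) = 3819 kJ
Bonds formed (products):
  C-Br: 1 × 268 = 268
  C-C: 2 × 341 = 682
  C-H: 7 × 418 = 2926
  Σ(formed) = 3876 kJ
ΔH = Σ(broken) − Σ(formed) = 3819 − 3876 = −57 kJ
For 4× the reaction as written: 4 × (−57) = −228 kJ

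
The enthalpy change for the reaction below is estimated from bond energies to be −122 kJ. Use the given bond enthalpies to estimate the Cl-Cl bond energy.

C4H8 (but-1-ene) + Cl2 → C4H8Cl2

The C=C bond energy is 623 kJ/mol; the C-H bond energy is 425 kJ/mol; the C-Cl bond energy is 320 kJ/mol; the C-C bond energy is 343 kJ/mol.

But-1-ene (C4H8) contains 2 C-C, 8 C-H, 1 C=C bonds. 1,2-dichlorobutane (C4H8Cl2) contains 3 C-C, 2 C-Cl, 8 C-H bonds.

D(Cl-Cl) ≈ 238 kJ/mol

Let D be the Cl-Cl bond energy.
Σ(broken) = 2×343 + 8×425 + 1×623 + 1×D = 4709 + D
Σ(formed) = 3×343 + 2×320 + 8×425 = 5069
ΔH = Σ(broken) − Σ(formed) = (4709 + D) − (5069) = −360 + D
Setting this equal to −122 kJ gives D = 238 kJ/mol.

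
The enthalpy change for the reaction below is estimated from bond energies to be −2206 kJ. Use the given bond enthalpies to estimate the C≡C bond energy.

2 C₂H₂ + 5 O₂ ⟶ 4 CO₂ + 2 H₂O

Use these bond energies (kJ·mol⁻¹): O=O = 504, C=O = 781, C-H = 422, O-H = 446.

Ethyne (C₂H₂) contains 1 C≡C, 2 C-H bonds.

D(C≡C) ≈ 809 kJ/mol

Let D be the C≡C bond energy.
Σ(broken) = 2×D + 4×422 + 5×504 = 4208 + 2D
Σ(formed) = 8×781 + 4×446 = 8032
ΔH = Σ(broken) − Σ(formed) = (4208 + 2D) − (8032) = −3824 + 2D
Setting this equal to −2206 kJ gives 2D = 1618, so D = 809 kJ/mol.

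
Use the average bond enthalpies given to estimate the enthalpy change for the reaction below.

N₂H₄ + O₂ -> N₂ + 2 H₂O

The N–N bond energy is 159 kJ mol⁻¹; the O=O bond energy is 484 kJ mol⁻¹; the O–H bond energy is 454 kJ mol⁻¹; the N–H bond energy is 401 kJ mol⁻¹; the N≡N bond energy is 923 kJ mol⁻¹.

ΔH ≈ −492 kJ

Bonds broken (reactants):
  N–H: 4 × 401 = 1604
  N–N: 1 × 159 = 159
  O=O: 1 × 484 = 484
  Σ(broken) = 2247 kJ
Bonds formed (products):
  N≡N: 1 × 923 = 923
  O–H: 4 × 454 = 1816
  Σ(formed) = 2739 kJ
ΔH = Σ(broken) − Σ(formed) = 2247 − 2739 = −492 kJ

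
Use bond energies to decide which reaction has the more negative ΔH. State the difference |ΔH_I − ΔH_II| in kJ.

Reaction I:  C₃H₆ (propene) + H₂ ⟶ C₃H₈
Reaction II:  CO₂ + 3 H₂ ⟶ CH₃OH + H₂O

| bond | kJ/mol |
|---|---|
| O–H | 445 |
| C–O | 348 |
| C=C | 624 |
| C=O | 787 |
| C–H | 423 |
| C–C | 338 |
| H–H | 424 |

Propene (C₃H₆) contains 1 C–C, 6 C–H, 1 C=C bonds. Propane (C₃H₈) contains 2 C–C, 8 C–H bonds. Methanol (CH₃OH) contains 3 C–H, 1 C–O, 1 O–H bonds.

Reaction I, by 30 kJ

Reaction I:
  Bonds broken (reactants):
    C–C: 1 × 338 = 338
    C–H: 6 × 423 = 2538
    C=C: 1 × 624 = 624
    H–H: 1 × 424 = 424
    Σ(broken) = 3924 kJ
  Bonds formed (products):
    C–C: 2 × 338 = 676
    C–H: 8 × 423 = 3384
    Σ(formed) = 4060 kJ
  ΔH_I = 3924 − 4060 = −136 kJ
Reaction II:
  Bonds broken (reactants):
    C=O: 2 × 787 = 1574
    H–H: 3 × 424 = 1272
    Σ(broken) = 2846 kJ
  Bonds formed (products):
    C–H: 3 × 423 = 1269
    C–O: 1 × 348 = 348
    O–H: 3 × 445 = 1335
    Σ(formed) = 2952 kJ
  ΔH_II = 2846 − 2952 = −106 kJ
ΔH_I − ΔH_II = −30 kJ, so reaction I has the more negative ΔH; |ΔH_I − ΔH_II| = 30 kJ.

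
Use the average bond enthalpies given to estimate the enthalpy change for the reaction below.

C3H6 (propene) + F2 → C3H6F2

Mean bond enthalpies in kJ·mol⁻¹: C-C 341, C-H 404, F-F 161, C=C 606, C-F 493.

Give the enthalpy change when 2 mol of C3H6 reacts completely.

Bonds broken (reactants):
  C-C: 1 × 341 = 341
  C-H: 6 × 404 = 2424
  C=C: 1 × 606 = 606
  F-F: 1 × 161 = 161
  Σ(broken) = 3532 kJ
Bonds formed (products):
  C-C: 2 × 341 = 682
  C-F: 2 × 493 = 986
  C-H: 6 × 404 = 2424
  Σ(formed) = 4092 kJ
ΔH = Σ(broken) − Σ(formed) = 3532 − 4092 = −560 kJ
For 2× the reaction as written: 2 × (−560) = −1120 kJ

ΔH = −1120 kJ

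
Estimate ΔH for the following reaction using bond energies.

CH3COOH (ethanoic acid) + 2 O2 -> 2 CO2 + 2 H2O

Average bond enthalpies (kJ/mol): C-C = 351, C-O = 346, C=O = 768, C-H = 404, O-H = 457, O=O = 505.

ΔH ≈ −756 kJ

Bonds broken (reactants):
  C-C: 1 × 351 = 351
  C-H: 3 × 404 = 1212
  C-O: 1 × 346 = 346
  C=O: 1 × 768 = 768
  O-H: 1 × 457 = 457
  O=O: 2 × 505 = 1010
  Σ(broken) = 4144 kJ
Bonds formed (products):
  C=O: 4 × 768 = 3072
  O-H: 4 × 457 = 1828
  Σ(formed) = 4900 kJ
ΔH = Σ(broken) − Σ(formed) = 4144 − 4900 = −756 kJ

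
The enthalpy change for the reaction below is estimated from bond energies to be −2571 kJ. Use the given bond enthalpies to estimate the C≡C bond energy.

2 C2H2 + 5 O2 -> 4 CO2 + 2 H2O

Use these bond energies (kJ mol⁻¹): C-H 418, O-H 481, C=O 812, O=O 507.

Let D be the C≡C bond energy.
Σ(broken) = 2×D + 4×418 + 5×507 = 4207 + 2D
Σ(formed) = 8×812 + 4×481 = 8420
ΔH = Σ(broken) − Σ(formed) = (4207 + 2D) − (8420) = −4213 + 2D
Setting this equal to −2571 kJ gives 2D = 1642, so D = 821 kJ/mol.

D(C≡C) ≈ 821 kJ/mol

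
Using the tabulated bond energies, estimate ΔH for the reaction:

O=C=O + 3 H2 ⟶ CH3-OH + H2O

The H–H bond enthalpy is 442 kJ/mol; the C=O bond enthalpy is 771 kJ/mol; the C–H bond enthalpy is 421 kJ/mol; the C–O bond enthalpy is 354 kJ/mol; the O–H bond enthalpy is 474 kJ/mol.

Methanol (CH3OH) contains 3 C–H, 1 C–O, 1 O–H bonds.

ΔH ≈ −171 kJ

Bonds broken (reactants):
  C=O: 2 × 771 = 1542
  H–H: 3 × 442 = 1326
  Σ(broken) = 2868 kJ
Bonds formed (products):
  C–H: 3 × 421 = 1263
  C–O: 1 × 354 = 354
  O–H: 3 × 474 = 1422
  Σ(formed) = 3039 kJ
ΔH = Σ(broken) − Σ(formed) = 2868 − 3039 = −171 kJ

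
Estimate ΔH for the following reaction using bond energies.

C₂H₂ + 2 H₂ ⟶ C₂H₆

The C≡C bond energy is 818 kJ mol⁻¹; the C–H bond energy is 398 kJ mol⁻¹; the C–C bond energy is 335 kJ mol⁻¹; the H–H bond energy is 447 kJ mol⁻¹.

ΔH ≈ −215 kJ

Bonds broken (reactants):
  C≡C: 1 × 818 = 818
  C–H: 2 × 398 = 796
  H–H: 2 × 447 = 894
  Σ(broken) = 2508 kJ
Bonds formed (products):
  C–C: 1 × 335 = 335
  C–H: 6 × 398 = 2388
  Σ(formed) = 2723 kJ
ΔH = Σ(broken) − Σ(formed) = 2508 − 2723 = −215 kJ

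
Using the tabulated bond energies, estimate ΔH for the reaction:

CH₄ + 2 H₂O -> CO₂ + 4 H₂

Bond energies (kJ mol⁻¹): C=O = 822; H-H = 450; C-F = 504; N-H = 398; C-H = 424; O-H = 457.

ΔH ≈ +80 kJ

Bonds broken (reactants):
  C-H: 4 × 424 = 1696
  O-H: 4 × 457 = 1828
  Σ(broken) = 3524 kJ
Bonds formed (products):
  C=O: 2 × 822 = 1644
  H-H: 4 × 450 = 1800
  Σ(formed) = 3444 kJ
ΔH = Σ(broken) − Σ(formed) = 3524 − 3444 = +80 kJ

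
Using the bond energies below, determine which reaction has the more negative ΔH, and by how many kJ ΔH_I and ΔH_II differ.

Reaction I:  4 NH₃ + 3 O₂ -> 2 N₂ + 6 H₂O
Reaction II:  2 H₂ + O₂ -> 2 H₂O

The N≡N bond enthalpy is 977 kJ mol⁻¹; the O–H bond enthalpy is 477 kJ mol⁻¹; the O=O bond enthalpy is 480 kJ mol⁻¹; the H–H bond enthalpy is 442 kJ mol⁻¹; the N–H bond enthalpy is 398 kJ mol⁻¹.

Reaction I, by 918 kJ

Reaction I:
  Bonds broken (reactants):
    N–H: 12 × 398 = 4776
    O=O: 3 × 480 = 1440
    Σ(broken) = 6216 kJ
  Bonds formed (products):
    N≡N: 2 × 977 = 1954
    O–H: 12 × 477 = 5724
    Σ(formed) = 7678 kJ
  ΔH_I = 6216 − 7678 = −1462 kJ
Reaction II:
  Bonds broken (reactants):
    H–H: 2 × 442 = 884
    O=O: 1 × 480 = 480
    Σ(broken) = 1364 kJ
  Bonds formed (products):
    O–H: 4 × 477 = 1908
    Σ(formed) = 1908 kJ
  ΔH_II = 1364 − 1908 = −544 kJ
ΔH_I − ΔH_II = −918 kJ, so reaction I has the more negative ΔH; |ΔH_I − ΔH_II| = 918 kJ.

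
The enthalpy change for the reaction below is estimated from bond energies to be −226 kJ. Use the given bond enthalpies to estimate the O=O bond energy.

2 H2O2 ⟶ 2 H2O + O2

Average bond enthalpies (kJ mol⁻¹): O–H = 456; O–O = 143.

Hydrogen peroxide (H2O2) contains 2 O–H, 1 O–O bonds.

D(O=O) ≈ 512 kJ/mol

Let D be the O=O bond energy.
Σ(broken) = 4×456 + 2×143 = 2110
Σ(formed) = 4×456 + 1×D = 1824 + D
ΔH = Σ(broken) − Σ(formed) = (2110) − (1824 + D) = +286 − D
Setting this equal to −226 kJ gives D = 512 kJ/mol.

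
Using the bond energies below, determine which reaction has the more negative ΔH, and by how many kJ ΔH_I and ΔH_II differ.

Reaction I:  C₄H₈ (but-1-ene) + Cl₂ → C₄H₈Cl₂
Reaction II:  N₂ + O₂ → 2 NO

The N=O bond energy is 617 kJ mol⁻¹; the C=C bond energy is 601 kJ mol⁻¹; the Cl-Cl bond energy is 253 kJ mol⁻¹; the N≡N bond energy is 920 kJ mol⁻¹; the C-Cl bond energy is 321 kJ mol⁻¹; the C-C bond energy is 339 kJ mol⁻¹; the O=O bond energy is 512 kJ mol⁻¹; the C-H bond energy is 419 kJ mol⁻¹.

Reaction I:
  Bonds broken (reactants):
    C-C: 2 × 339 = 678
    C-H: 8 × 419 = 3352
    C=C: 1 × 601 = 601
    Cl-Cl: 1 × 253 = 253
    Σ(broken) = 4884 kJ
  Bonds formed (products):
    C-C: 3 × 339 = 1017
    C-Cl: 2 × 321 = 642
    C-H: 8 × 419 = 3352
    Σ(formed) = 5011 kJ
  ΔH_I = 4884 − 5011 = −127 kJ
Reaction II:
  Bonds broken (reactants):
    N≡N: 1 × 920 = 920
    O=O: 1 × 512 = 512
    Σ(broken) = 1432 kJ
  Bonds formed (products):
    N=O: 2 × 617 = 1234
    Σ(formed) = 1234 kJ
  ΔH_II = 1432 − 1234 = +198 kJ
ΔH_I − ΔH_II = −325 kJ, so reaction I has the more negative ΔH; |ΔH_I − ΔH_II| = 325 kJ.

Reaction I, by 325 kJ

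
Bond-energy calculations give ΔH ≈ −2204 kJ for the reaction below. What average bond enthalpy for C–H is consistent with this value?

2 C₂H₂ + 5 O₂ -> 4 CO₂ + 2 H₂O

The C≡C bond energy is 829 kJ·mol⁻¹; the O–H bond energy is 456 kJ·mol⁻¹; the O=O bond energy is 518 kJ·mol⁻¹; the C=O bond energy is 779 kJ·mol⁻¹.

Let D be the C–H bond energy.
Σ(broken) = 2×829 + 4×D + 5×518 = 4248 + 4D
Σ(formed) = 8×779 + 4×456 = 8056
ΔH = Σ(broken) − Σ(formed) = (4248 + 4D) − (8056) = −3808 + 4D
Setting this equal to −2204 kJ gives 4D = 1604, so D = 401 kJ/mol.

D(C–H) ≈ 401 kJ/mol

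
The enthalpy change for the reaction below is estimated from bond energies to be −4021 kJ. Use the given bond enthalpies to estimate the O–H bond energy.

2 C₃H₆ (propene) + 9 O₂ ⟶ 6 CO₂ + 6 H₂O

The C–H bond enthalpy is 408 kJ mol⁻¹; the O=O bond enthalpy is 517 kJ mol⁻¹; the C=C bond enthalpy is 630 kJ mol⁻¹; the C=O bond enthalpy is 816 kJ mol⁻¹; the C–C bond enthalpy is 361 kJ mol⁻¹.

D(O–H) ≈ 480 kJ/mol

Let D be the O–H bond energy.
Σ(broken) = 2×361 + 12×408 + 2×630 + 9×517 = 11531
Σ(formed) = 12×816 + 12×D = 9792 + 12D
ΔH = Σ(broken) − Σ(formed) = (11531) − (9792 + 12D) = +1739 − 12D
Setting this equal to −4021 kJ gives 12D = 5760, so D = 480 kJ/mol.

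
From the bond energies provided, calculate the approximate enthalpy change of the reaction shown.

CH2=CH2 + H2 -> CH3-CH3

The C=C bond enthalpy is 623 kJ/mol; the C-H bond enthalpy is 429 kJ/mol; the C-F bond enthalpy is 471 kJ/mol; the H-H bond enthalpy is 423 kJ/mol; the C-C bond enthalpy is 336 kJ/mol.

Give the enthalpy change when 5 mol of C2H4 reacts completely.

ΔH = −740 kJ

Bonds broken (reactants):
  C-H: 4 × 429 = 1716
  C=C: 1 × 623 = 623
  H-H: 1 × 423 = 423
  Σ(broken) = 2762 kJ
Bonds formed (products):
  C-C: 1 × 336 = 336
  C-H: 6 × 429 = 2574
  Σ(formed) = 2910 kJ
ΔH = Σ(broken) − Σ(formed) = 2762 − 2910 = −148 kJ
For 5× the reaction as written: 5 × (−148) = −740 kJ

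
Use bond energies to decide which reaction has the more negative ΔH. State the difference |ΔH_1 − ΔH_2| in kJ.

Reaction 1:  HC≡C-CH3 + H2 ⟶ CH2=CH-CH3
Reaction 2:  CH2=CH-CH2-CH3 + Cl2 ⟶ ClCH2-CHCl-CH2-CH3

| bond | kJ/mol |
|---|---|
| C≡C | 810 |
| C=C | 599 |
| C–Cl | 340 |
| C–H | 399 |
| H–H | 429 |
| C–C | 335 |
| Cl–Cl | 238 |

Reaction 1:
  Bonds broken (reactants):
    C≡C: 1 × 810 = 810
    C–C: 1 × 335 = 335
    C–H: 4 × 399 = 1596
    H–H: 1 × 429 = 429
    Σ(broken) = 3170 kJ
  Bonds formed (products):
    C–C: 1 × 335 = 335
    C–H: 6 × 399 = 2394
    C=C: 1 × 599 = 599
    Σ(formed) = 3328 kJ
  ΔH_1 = 3170 − 3328 = −158 kJ
Reaction 2:
  Bonds broken (reactants):
    C–C: 2 × 335 = 670
    C–H: 8 × 399 = 3192
    C=C: 1 × 599 = 599
    Cl–Cl: 1 × 238 = 238
    Σ(broken) = 4699 kJ
  Bonds formed (products):
    C–C: 3 × 335 = 1005
    C–Cl: 2 × 340 = 680
    C–H: 8 × 399 = 3192
    Σ(formed) = 4877 kJ
  ΔH_2 = 4699 − 4877 = −178 kJ
ΔH_1 − ΔH_2 = +20 kJ, so reaction 2 has the more negative ΔH; |ΔH_1 − ΔH_2| = 20 kJ.

Reaction 2, by 20 kJ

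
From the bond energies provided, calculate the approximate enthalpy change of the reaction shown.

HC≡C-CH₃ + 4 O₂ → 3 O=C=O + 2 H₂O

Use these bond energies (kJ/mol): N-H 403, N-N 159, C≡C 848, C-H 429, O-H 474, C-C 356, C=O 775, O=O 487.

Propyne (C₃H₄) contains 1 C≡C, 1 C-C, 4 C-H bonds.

Bonds broken (reactants):
  C≡C: 1 × 848 = 848
  C-C: 1 × 356 = 356
  C-H: 4 × 429 = 1716
  O=O: 4 × 487 = 1948
  Σ(broken) = 4868 kJ
Bonds formed (products):
  C=O: 6 × 775 = 4650
  O-H: 4 × 474 = 1896
  Σ(formed) = 6546 kJ
ΔH = Σ(broken) − Σ(formed) = 4868 − 6546 = −1678 kJ

ΔH ≈ −1678 kJ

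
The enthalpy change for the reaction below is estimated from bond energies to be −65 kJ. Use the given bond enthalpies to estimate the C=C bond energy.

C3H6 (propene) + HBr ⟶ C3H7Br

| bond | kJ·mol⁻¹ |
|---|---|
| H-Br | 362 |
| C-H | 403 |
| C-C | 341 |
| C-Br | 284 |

Let D be the C=C bond energy.
Σ(broken) = 1×341 + 6×403 + 1×D + 1×362 = 3121 + D
Σ(formed) = 1×284 + 2×341 + 7×403 = 3787
ΔH = Σ(broken) − Σ(formed) = (3121 + D) − (3787) = −666 + D
Setting this equal to −65 kJ gives D = 601 kJ/mol.

D(C=C) ≈ 601 kJ/mol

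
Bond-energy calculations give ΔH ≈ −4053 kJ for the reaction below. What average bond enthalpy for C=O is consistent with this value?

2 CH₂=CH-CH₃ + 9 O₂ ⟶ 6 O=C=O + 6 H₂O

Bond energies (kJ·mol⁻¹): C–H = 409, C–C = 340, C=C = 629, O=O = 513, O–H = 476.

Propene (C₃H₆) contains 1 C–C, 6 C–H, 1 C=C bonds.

Let D be the C=O bond energy.
Σ(broken) = 2×340 + 12×409 + 2×629 + 9×513 = 11463
Σ(formed) = 12×D + 12×476 = 5712 + 12D
ΔH = Σ(broken) − Σ(formed) = (11463) − (5712 + 12D) = +5751 − 12D
Setting this equal to −4053 kJ gives 12D = 9804, so D = 817 kJ/mol.

D(C=O) ≈ 817 kJ/mol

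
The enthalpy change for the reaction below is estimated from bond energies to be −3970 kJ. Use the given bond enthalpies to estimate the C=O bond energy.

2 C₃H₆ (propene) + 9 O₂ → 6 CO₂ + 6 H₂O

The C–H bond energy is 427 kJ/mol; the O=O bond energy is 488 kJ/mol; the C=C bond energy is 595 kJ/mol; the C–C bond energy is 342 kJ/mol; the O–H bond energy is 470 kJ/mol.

D(C=O) ≈ 810 kJ/mol

Let D be the C=O bond energy.
Σ(broken) = 2×342 + 12×427 + 2×595 + 9×488 = 11390
Σ(formed) = 12×D + 12×470 = 5640 + 12D
ΔH = Σ(broken) − Σ(formed) = (11390) − (5640 + 12D) = +5750 − 12D
Setting this equal to −3970 kJ gives 12D = 9720, so D = 810 kJ/mol.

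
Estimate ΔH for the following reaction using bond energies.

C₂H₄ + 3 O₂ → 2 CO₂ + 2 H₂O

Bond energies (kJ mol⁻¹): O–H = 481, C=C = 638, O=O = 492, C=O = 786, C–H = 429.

Bonds broken (reactants):
  C–H: 4 × 429 = 1716
  C=C: 1 × 638 = 638
  O=O: 3 × 492 = 1476
  Σ(broken) = 3830 kJ
Bonds formed (products):
  C=O: 4 × 786 = 3144
  O–H: 4 × 481 = 1924
  Σ(formed) = 5068 kJ
ΔH = Σ(broken) − Σ(formed) = 3830 − 5068 = −1238 kJ

ΔH ≈ −1238 kJ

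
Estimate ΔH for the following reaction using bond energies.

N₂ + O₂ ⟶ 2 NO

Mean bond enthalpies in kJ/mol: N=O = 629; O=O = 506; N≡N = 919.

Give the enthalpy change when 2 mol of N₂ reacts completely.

Bonds broken (reactants):
  N≡N: 1 × 919 = 919
  O=O: 1 × 506 = 506
  Σ(broken) = 1425 kJ
Bonds formed (products):
  N=O: 2 × 629 = 1258
  Σ(formed) = 1258 kJ
ΔH = Σ(broken) − Σ(formed) = 1425 − 1258 = +167 kJ
For 2× the reaction as written: 2 × (+167) = +334 kJ

ΔH = +334 kJ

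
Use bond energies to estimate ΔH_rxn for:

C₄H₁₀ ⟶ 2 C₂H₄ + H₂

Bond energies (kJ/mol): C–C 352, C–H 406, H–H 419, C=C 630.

Bonds broken (reactants):
  C–C: 3 × 352 = 1056
  C–H: 10 × 406 = 4060
  Σ(broken) = 5116 kJ
Bonds formed (products):
  C–H: 8 × 406 = 3248
  C=C: 2 × 630 = 1260
  H–H: 1 × 419 = 419
  Σ(formed) = 4927 kJ
ΔH = Σ(broken) − Σ(formed) = 5116 − 4927 = +189 kJ

ΔH ≈ +189 kJ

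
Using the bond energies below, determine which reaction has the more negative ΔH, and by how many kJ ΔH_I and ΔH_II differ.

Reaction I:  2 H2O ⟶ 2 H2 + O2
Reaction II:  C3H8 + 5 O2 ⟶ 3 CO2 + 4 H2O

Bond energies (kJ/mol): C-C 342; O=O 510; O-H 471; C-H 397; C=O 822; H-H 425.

Reaction II, by 2814 kJ

Reaction I:
  Bonds broken (reactants):
    O-H: 4 × 471 = 1884
    Σ(broken) = 1884 kJ
  Bonds formed (products):
    H-H: 2 × 425 = 850
    O=O: 1 × 510 = 510
    Σ(formed) = 1360 kJ
  ΔH_I = 1884 − 1360 = +524 kJ
Reaction II:
  Bonds broken (reactants):
    C-C: 2 × 342 = 684
    C-H: 8 × 397 = 3176
    O=O: 5 × 510 = 2550
    Σ(broken) = 6410 kJ
  Bonds formed (products):
    C=O: 6 × 822 = 4932
    O-H: 8 × 471 = 3768
    Σ(formed) = 8700 kJ
  ΔH_II = 6410 − 8700 = −2290 kJ
ΔH_I − ΔH_II = +2814 kJ, so reaction II has the more negative ΔH; |ΔH_I − ΔH_II| = 2814 kJ.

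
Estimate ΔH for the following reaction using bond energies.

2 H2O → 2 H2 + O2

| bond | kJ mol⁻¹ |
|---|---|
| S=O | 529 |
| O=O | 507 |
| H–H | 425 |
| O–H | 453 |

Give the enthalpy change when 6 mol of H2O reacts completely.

Bonds broken (reactants):
  O–H: 4 × 453 = 1812
  Σ(broken) = 1812 kJ
Bonds formed (products):
  H–H: 2 × 425 = 850
  O=O: 1 × 507 = 507
  Σ(formed) = 1357 kJ
ΔH = Σ(broken) − Σ(formed) = 1812 − 1357 = +455 kJ
For 3× the reaction as written: 3 × (+455) = +1365 kJ

ΔH = +1365 kJ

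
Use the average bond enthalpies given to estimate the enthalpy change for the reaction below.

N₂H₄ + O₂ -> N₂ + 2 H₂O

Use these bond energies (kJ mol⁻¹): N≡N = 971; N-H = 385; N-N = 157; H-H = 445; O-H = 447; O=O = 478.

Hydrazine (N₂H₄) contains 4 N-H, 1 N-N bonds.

Bonds broken (reactants):
  N-H: 4 × 385 = 1540
  N-N: 1 × 157 = 157
  O=O: 1 × 478 = 478
  Σ(broken) = 2175 kJ
Bonds formed (products):
  N≡N: 1 × 971 = 971
  O-H: 4 × 447 = 1788
  Σ(formed) = 2759 kJ
ΔH = Σ(broken) − Σ(formed) = 2175 − 2759 = −584 kJ

ΔH ≈ −584 kJ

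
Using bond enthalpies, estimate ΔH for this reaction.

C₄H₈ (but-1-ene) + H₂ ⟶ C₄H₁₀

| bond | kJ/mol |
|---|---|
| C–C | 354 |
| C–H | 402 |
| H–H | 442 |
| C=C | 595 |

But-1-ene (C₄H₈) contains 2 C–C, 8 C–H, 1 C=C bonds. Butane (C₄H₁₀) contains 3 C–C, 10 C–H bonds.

Bonds broken (reactants):
  C–C: 2 × 354 = 708
  C–H: 8 × 402 = 3216
  C=C: 1 × 595 = 595
  H–H: 1 × 442 = 442
  Σ(broken) = 4961 kJ
Bonds formed (products):
  C–C: 3 × 354 = 1062
  C–H: 10 × 402 = 4020
  Σ(formed) = 5082 kJ
ΔH = Σ(broken) − Σ(formed) = 4961 − 5082 = −121 kJ

ΔH ≈ −121 kJ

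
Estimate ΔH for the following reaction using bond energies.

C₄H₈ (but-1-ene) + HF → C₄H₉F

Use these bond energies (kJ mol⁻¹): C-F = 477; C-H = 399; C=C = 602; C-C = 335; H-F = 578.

Bonds broken (reactants):
  C-C: 2 × 335 = 670
  C-H: 8 × 399 = 3192
  C=C: 1 × 602 = 602
  H-F: 1 × 578 = 578
  Σ(broken) = 5042 kJ
Bonds formed (products):
  C-C: 3 × 335 = 1005
  C-F: 1 × 477 = 477
  C-H: 9 × 399 = 3591
  Σ(formed) = 5073 kJ
ΔH = Σ(broken) − Σ(formed) = 5042 − 5073 = −31 kJ

ΔH ≈ −31 kJ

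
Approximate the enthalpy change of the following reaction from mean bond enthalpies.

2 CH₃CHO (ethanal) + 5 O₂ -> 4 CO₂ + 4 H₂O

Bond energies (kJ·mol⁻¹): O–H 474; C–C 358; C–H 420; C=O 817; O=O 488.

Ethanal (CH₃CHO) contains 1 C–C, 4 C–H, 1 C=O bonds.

ΔH ≈ −2178 kJ

Bonds broken (reactants):
  C–C: 2 × 358 = 716
  C–H: 8 × 420 = 3360
  C=O: 2 × 817 = 1634
  O=O: 5 × 488 = 2440
  Σ(broken) = 8150 kJ
Bonds formed (products):
  C=O: 8 × 817 = 6536
  O–H: 8 × 474 = 3792
  Σ(formed) = 10328 kJ
ΔH = Σ(broken) − Σ(formed) = 8150 − 10328 = −2178 kJ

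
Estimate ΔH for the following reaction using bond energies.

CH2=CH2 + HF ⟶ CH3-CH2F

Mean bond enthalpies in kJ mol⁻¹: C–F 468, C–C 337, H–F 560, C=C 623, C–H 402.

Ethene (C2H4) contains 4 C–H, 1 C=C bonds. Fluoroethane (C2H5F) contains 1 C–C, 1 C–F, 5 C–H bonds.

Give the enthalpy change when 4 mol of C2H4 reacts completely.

ΔH = −96 kJ

Bonds broken (reactants):
  C–H: 4 × 402 = 1608
  C=C: 1 × 623 = 623
  H–F: 1 × 560 = 560
  Σ(broken) = 2791 kJ
Bonds formed (products):
  C–C: 1 × 337 = 337
  C–F: 1 × 468 = 468
  C–H: 5 × 402 = 2010
  Σ(formed) = 2815 kJ
ΔH = Σ(broken) − Σ(formed) = 2791 − 2815 = −24 kJ
For 4× the reaction as written: 4 × (−24) = −96 kJ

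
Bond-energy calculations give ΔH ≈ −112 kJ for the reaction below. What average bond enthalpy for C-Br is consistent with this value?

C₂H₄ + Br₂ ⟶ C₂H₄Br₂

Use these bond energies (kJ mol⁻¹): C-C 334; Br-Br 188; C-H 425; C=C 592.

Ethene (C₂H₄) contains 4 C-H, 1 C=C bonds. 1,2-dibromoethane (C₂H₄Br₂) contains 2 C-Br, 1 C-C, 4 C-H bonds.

Let D be the C-Br bond energy.
Σ(broken) = 1×188 + 4×425 + 1×592 = 2480
Σ(formed) = 2×D + 1×334 + 4×425 = 2034 + 2D
ΔH = Σ(broken) − Σ(formed) = (2480) − (2034 + 2D) = +446 − 2D
Setting this equal to −112 kJ gives 2D = 558, so D = 279 kJ/mol.

D(C-Br) ≈ 279 kJ/mol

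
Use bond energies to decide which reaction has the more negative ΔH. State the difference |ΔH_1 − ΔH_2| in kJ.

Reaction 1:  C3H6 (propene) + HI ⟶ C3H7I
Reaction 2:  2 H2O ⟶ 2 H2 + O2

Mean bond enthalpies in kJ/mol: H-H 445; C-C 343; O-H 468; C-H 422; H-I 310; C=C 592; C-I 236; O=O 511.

Reaction 1:
  Bonds broken (reactants):
    C-C: 1 × 343 = 343
    C-H: 6 × 422 = 2532
    C=C: 1 × 592 = 592
    H-I: 1 × 310 = 310
    Σ(broken) = 3777 kJ
  Bonds formed (products):
    C-C: 2 × 343 = 686
    C-H: 7 × 422 = 2954
    C-I: 1 × 236 = 236
    Σ(formed) = 3876 kJ
  ΔH_1 = 3777 − 3876 = −99 kJ
Reaction 2:
  Bonds broken (reactants):
    O-H: 4 × 468 = 1872
    Σ(broken) = 1872 kJ
  Bonds formed (products):
    H-H: 2 × 445 = 890
    O=O: 1 × 511 = 511
    Σ(formed) = 1401 kJ
  ΔH_2 = 1872 − 1401 = +471 kJ
ΔH_1 − ΔH_2 = −570 kJ, so reaction 1 has the more negative ΔH; |ΔH_1 − ΔH_2| = 570 kJ.

Reaction 1, by 570 kJ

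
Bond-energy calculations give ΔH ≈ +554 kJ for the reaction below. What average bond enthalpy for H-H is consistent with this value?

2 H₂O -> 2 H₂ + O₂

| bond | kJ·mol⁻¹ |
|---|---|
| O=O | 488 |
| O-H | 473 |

Let D be the H-H bond energy.
Σ(broken) = 4×473 = 1892
Σ(formed) = 2×D + 1×488 = 488 + 2D
ΔH = Σ(broken) − Σ(formed) = (1892) − (488 + 2D) = +1404 − 2D
Setting this equal to +554 kJ gives 2D = 850, so D = 425 kJ/mol.

D(H-H) ≈ 425 kJ/mol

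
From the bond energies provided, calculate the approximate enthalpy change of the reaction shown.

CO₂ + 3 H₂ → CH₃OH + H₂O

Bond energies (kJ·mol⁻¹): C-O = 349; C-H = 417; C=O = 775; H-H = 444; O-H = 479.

ΔH ≈ −155 kJ

Bonds broken (reactants):
  C=O: 2 × 775 = 1550
  H-H: 3 × 444 = 1332
  Σ(broken) = 2882 kJ
Bonds formed (products):
  C-H: 3 × 417 = 1251
  C-O: 1 × 349 = 349
  O-H: 3 × 479 = 1437
  Σ(formed) = 3037 kJ
ΔH = Σ(broken) − Σ(formed) = 2882 − 3037 = −155 kJ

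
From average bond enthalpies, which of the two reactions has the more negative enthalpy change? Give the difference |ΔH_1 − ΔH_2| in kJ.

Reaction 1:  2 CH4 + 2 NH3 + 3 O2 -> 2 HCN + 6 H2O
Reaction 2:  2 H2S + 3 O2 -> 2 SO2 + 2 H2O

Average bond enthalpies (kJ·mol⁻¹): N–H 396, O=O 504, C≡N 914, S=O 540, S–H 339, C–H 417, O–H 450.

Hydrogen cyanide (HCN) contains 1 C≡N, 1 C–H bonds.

Reaction 1:
  Bonds broken (reactants):
    C–H: 8 × 417 = 3336
    N–H: 6 × 396 = 2376
    O=O: 3 × 504 = 1512
    Σ(broken) = 7224 kJ
  Bonds formed (products):
    C≡N: 2 × 914 = 1828
    C–H: 2 × 417 = 834
    O–H: 12 × 450 = 5400
    Σ(formed) = 8062 kJ
  ΔH_1 = 7224 − 8062 = −838 kJ
Reaction 2:
  Bonds broken (reactants):
    O=O: 3 × 504 = 1512
    S–H: 4 × 339 = 1356
    Σ(broken) = 2868 kJ
  Bonds formed (products):
    O–H: 4 × 450 = 1800
    S=O: 4 × 540 = 2160
    Σ(formed) = 3960 kJ
  ΔH_2 = 2868 − 3960 = −1092 kJ
ΔH_1 − ΔH_2 = +254 kJ, so reaction 2 has the more negative ΔH; |ΔH_1 − ΔH_2| = 254 kJ.

Reaction 2, by 254 kJ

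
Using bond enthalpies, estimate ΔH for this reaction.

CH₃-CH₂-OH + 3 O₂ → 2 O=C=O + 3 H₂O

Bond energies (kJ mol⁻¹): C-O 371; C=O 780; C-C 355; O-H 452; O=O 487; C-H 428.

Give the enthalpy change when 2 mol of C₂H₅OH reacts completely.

ΔH = −2106 kJ

Bonds broken (reactants):
  C-C: 1 × 355 = 355
  C-H: 5 × 428 = 2140
  C-O: 1 × 371 = 371
  O-H: 1 × 452 = 452
  O=O: 3 × 487 = 1461
  Σ(broken) = 4779 kJ
Bonds formed (products):
  C=O: 4 × 780 = 3120
  O-H: 6 × 452 = 2712
  Σ(formed) = 5832 kJ
ΔH = Σ(broken) − Σ(formed) = 4779 − 5832 = −1053 kJ
For 2× the reaction as written: 2 × (−1053) = −2106 kJ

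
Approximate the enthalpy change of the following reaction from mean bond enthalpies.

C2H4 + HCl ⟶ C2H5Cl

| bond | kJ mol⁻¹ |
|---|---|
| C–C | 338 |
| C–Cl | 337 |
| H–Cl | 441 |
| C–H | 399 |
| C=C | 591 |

ΔH ≈ −42 kJ

Bonds broken (reactants):
  C–H: 4 × 399 = 1596
  C=C: 1 × 591 = 591
  H–Cl: 1 × 441 = 441
  Σ(broken) = 2628 kJ
Bonds formed (products):
  C–C: 1 × 338 = 338
  C–Cl: 1 × 337 = 337
  C–H: 5 × 399 = 1995
  Σ(formed) = 2670 kJ
ΔH = Σ(broken) − Σ(formed) = 2628 − 2670 = −42 kJ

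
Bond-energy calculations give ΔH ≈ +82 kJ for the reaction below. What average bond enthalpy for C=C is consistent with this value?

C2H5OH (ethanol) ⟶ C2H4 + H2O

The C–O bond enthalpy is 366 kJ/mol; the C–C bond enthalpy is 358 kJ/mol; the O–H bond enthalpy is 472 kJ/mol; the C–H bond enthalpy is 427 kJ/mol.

D(C=C) ≈ 597 kJ/mol

Let D be the C=C bond energy.
Σ(broken) = 1×358 + 5×427 + 1×366 + 1×472 = 3331
Σ(formed) = 4×427 + 1×D + 2×472 = 2652 + D
ΔH = Σ(broken) − Σ(formed) = (3331) − (2652 + D) = +679 − D
Setting this equal to +82 kJ gives D = 597 kJ/mol.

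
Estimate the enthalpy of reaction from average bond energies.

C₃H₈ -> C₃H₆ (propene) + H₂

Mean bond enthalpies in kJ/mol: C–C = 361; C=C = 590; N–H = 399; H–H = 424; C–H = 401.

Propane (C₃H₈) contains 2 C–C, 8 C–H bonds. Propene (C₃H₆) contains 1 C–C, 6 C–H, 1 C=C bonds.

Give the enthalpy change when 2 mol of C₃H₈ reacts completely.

ΔH = +298 kJ

Bonds broken (reactants):
  C–C: 2 × 361 = 722
  C–H: 8 × 401 = 3208
  Σ(broken) = 3930 kJ
Bonds formed (products):
  C–C: 1 × 361 = 361
  C–H: 6 × 401 = 2406
  C=C: 1 × 590 = 590
  H–H: 1 × 424 = 424
  Σ(formed) = 3781 kJ
ΔH = Σ(broken) − Σ(formed) = 3930 − 3781 = +149 kJ
For 2× the reaction as written: 2 × (+149) = +298 kJ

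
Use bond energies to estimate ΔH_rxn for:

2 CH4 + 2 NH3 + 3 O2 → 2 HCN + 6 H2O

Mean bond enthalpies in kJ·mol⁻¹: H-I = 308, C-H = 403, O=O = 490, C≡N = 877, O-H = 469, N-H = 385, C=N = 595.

ΔH ≈ −1184 kJ

Bonds broken (reactants):
  C-H: 8 × 403 = 3224
  N-H: 6 × 385 = 2310
  O=O: 3 × 490 = 1470
  Σ(broken) = 7004 kJ
Bonds formed (products):
  C≡N: 2 × 877 = 1754
  C-H: 2 × 403 = 806
  O-H: 12 × 469 = 5628
  Σ(formed) = 8188 kJ
ΔH = Σ(broken) − Σ(formed) = 7004 − 8188 = −1184 kJ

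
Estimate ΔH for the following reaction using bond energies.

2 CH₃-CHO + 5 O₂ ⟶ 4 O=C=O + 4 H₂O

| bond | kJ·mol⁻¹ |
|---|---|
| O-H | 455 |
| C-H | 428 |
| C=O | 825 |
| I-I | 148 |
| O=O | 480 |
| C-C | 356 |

ΔH ≈ −2054 kJ

Bonds broken (reactants):
  C-C: 2 × 356 = 712
  C-H: 8 × 428 = 3424
  C=O: 2 × 825 = 1650
  O=O: 5 × 480 = 2400
  Σ(broken) = 8186 kJ
Bonds formed (products):
  C=O: 8 × 825 = 6600
  O-H: 8 × 455 = 3640
  Σ(formed) = 10240 kJ
ΔH = Σ(broken) − Σ(formed) = 8186 − 10240 = −2054 kJ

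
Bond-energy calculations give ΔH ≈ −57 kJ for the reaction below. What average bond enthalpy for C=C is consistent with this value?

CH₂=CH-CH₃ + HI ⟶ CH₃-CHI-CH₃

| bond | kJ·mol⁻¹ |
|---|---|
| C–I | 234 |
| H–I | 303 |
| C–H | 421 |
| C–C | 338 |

Let D be the C=C bond energy.
Σ(broken) = 1×338 + 6×421 + 1×D + 1×303 = 3167 + D
Σ(formed) = 2×338 + 7×421 + 1×234 = 3857
ΔH = Σ(broken) − Σ(formed) = (3167 + D) − (3857) = −690 + D
Setting this equal to −57 kJ gives D = 633 kJ/mol.

D(C=C) ≈ 633 kJ/mol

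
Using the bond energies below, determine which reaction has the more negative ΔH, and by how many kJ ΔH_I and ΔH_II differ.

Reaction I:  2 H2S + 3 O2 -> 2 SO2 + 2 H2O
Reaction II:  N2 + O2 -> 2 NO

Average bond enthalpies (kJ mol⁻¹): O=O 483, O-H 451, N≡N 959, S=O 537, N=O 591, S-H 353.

Reaction I, by 1351 kJ

Reaction I:
  Bonds broken (reactants):
    O=O: 3 × 483 = 1449
    S-H: 4 × 353 = 1412
    Σ(broken) = 2861 kJ
  Bonds formed (products):
    O-H: 4 × 451 = 1804
    S=O: 4 × 537 = 2148
    Σ(formed) = 3952 kJ
  ΔH_I = 2861 − 3952 = −1091 kJ
Reaction II:
  Bonds broken (reactants):
    N≡N: 1 × 959 = 959
    O=O: 1 × 483 = 483
    Σ(broken) = 1442 kJ
  Bonds formed (products):
    N=O: 2 × 591 = 1182
    Σ(formed) = 1182 kJ
  ΔH_II = 1442 − 1182 = +260 kJ
ΔH_I − ΔH_II = −1351 kJ, so reaction I has the more negative ΔH; |ΔH_I − ΔH_II| = 1351 kJ.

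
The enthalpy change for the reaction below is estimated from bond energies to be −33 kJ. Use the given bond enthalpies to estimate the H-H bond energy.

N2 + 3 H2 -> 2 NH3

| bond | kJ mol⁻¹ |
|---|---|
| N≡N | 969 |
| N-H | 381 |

Let D be the H-H bond energy.
Σ(broken) = 3×D + 1×969 = 969 + 3D
Σ(formed) = 6×381 = 2286
ΔH = Σ(broken) − Σ(formed) = (969 + 3D) − (2286) = −1317 + 3D
Setting this equal to −33 kJ gives 3D = 1284, so D = 428 kJ/mol.

D(H-H) ≈ 428 kJ/mol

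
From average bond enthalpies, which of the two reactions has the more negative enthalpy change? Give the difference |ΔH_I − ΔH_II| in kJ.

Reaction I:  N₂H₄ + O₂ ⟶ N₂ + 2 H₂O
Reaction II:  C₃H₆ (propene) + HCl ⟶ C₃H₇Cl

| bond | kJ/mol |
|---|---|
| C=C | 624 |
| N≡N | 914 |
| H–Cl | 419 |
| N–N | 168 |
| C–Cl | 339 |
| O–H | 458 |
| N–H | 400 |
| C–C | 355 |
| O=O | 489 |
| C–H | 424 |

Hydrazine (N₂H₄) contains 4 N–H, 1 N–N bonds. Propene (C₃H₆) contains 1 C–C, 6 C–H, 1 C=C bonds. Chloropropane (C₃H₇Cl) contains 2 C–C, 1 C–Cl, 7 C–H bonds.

Reaction I:
  Bonds broken (reactants):
    N–H: 4 × 400 = 1600
    N–N: 1 × 168 = 168
    O=O: 1 × 489 = 489
    Σ(broken) = 2257 kJ
  Bonds formed (products):
    N≡N: 1 × 914 = 914
    O–H: 4 × 458 = 1832
    Σ(formed) = 2746 kJ
  ΔH_I = 2257 − 2746 = −489 kJ
Reaction II:
  Bonds broken (reactants):
    C–C: 1 × 355 = 355
    C–H: 6 × 424 = 2544
    C=C: 1 × 624 = 624
    H–Cl: 1 × 419 = 419
    Σ(broken) = 3942 kJ
  Bonds formed (products):
    C–C: 2 × 355 = 710
    C–Cl: 1 × 339 = 339
    C–H: 7 × 424 = 2968
    Σ(formed) = 4017 kJ
  ΔH_II = 3942 − 4017 = −75 kJ
ΔH_I − ΔH_II = −414 kJ, so reaction I has the more negative ΔH; |ΔH_I − ΔH_II| = 414 kJ.

Reaction I, by 414 kJ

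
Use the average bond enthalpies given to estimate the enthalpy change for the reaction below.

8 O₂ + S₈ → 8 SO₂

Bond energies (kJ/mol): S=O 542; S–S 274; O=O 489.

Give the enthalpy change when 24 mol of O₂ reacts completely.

ΔH = −7704 kJ

Bonds broken (reactants):
  O=O: 8 × 489 = 3912
  S–S: 8 × 274 = 2192
  Σ(broken) = 6104 kJ
Bonds formed (products):
  S=O: 16 × 542 = 8672
  Σ(formed) = 8672 kJ
ΔH = Σ(broken) − Σ(formed) = 6104 − 8672 = −2568 kJ
For 3× the reaction as written: 3 × (−2568) = −7704 kJ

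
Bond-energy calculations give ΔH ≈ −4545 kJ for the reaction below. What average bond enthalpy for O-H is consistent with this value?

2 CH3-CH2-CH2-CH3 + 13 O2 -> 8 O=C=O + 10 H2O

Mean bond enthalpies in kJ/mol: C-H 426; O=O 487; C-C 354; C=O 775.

Let D be the O-H bond energy.
Σ(broken) = 6×354 + 20×426 + 13×487 = 16975
Σ(formed) = 16×775 + 20×D = 12400 + 20D
ΔH = Σ(broken) − Σ(formed) = (16975) − (12400 + 20D) = +4575 − 20D
Setting this equal to −4545 kJ gives 20D = 9120, so D = 456 kJ/mol.

D(O-H) ≈ 456 kJ/mol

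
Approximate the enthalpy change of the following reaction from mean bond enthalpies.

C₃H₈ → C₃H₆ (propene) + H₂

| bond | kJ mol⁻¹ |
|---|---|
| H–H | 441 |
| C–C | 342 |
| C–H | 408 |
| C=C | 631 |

ΔH ≈ +86 kJ

Bonds broken (reactants):
  C–C: 2 × 342 = 684
  C–H: 8 × 408 = 3264
  Σ(broken) = 3948 kJ
Bonds formed (products):
  C–C: 1 × 342 = 342
  C–H: 6 × 408 = 2448
  C=C: 1 × 631 = 631
  H–H: 1 × 441 = 441
  Σ(formed) = 3862 kJ
ΔH = Σ(broken) − Σ(formed) = 3948 − 3862 = +86 kJ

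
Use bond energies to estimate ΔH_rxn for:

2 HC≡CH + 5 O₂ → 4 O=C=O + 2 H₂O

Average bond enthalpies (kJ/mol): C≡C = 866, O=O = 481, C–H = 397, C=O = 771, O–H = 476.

Bonds broken (reactants):
  C≡C: 2 × 866 = 1732
  C–H: 4 × 397 = 1588
  O=O: 5 × 481 = 2405
  Σ(broken) = 5725 kJ
Bonds formed (products):
  C=O: 8 × 771 = 6168
  O–H: 4 × 476 = 1904
  Σ(formed) = 8072 kJ
ΔH = Σ(broken) − Σ(formed) = 5725 − 8072 = −2347 kJ

ΔH ≈ −2347 kJ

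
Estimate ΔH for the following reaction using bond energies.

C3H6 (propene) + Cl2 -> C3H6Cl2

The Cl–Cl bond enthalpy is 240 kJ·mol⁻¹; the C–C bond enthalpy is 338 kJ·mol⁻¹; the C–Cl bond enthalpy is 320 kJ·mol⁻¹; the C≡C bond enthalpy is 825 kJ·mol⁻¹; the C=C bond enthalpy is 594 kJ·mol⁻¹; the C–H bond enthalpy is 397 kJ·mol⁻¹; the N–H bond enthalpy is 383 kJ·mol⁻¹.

ΔH ≈ −144 kJ

Bonds broken (reactants):
  C–C: 1 × 338 = 338
  C–H: 6 × 397 = 2382
  C=C: 1 × 594 = 594
  Cl–Cl: 1 × 240 = 240
  Σ(broken) = 3554 kJ
Bonds formed (products):
  C–C: 2 × 338 = 676
  C–Cl: 2 × 320 = 640
  C–H: 6 × 397 = 2382
  Σ(formed) = 3698 kJ
ΔH = Σ(broken) − Σ(formed) = 3554 − 3698 = −144 kJ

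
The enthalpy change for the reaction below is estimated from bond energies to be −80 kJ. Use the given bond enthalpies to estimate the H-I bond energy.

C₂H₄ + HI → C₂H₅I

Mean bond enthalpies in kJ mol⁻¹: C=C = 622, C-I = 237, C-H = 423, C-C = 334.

D(H-I) ≈ 292 kJ/mol

Let D be the H-I bond energy.
Σ(broken) = 4×423 + 1×622 + 1×D = 2314 + D
Σ(formed) = 1×334 + 5×423 + 1×237 = 2686
ΔH = Σ(broken) − Σ(formed) = (2314 + D) − (2686) = −372 + D
Setting this equal to −80 kJ gives D = 292 kJ/mol.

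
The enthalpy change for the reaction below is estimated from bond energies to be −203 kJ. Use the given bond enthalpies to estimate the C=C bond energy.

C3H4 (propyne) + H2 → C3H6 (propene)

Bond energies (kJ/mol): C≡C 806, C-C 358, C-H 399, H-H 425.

D(C=C) ≈ 636 kJ/mol

Let D be the C=C bond energy.
Σ(broken) = 1×806 + 1×358 + 4×399 + 1×425 = 3185
Σ(formed) = 1×358 + 6×399 + 1×D = 2752 + D
ΔH = Σ(broken) − Σ(formed) = (3185) − (2752 + D) = +433 − D
Setting this equal to −203 kJ gives D = 636 kJ/mol.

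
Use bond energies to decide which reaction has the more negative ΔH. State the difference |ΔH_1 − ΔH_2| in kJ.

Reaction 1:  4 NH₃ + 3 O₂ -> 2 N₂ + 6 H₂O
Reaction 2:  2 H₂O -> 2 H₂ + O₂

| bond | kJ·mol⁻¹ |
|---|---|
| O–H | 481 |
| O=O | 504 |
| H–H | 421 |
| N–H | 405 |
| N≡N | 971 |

Reaction 1:
  Bonds broken (reactants):
    N–H: 12 × 405 = 4860
    O=O: 3 × 504 = 1512
    Σ(broken) = 6372 kJ
  Bonds formed (products):
    N≡N: 2 × 971 = 1942
    O–H: 12 × 481 = 5772
    Σ(formed) = 7714 kJ
  ΔH_1 = 6372 − 7714 = −1342 kJ
Reaction 2:
  Bonds broken (reactants):
    O–H: 4 × 481 = 1924
    Σ(broken) = 1924 kJ
  Bonds formed (products):
    H–H: 2 × 421 = 842
    O=O: 1 × 504 = 504
    Σ(formed) = 1346 kJ
  ΔH_2 = 1924 − 1346 = +578 kJ
ΔH_1 − ΔH_2 = −1920 kJ, so reaction 1 has the more negative ΔH; |ΔH_1 − ΔH_2| = 1920 kJ.

Reaction 1, by 1920 kJ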